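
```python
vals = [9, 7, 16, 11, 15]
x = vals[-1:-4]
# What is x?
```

vals has length 5. The slice vals[-1:-4] resolves to an empty index range, so the result is [].

[]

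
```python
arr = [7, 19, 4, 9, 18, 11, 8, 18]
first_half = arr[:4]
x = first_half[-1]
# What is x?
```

arr has length 8. The slice arr[:4] selects indices [0, 1, 2, 3] (0->7, 1->19, 2->4, 3->9), giving [7, 19, 4, 9]. So first_half = [7, 19, 4, 9]. Then first_half[-1] = 9.

9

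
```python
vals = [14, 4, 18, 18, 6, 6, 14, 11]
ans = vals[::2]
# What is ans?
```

vals has length 8. The slice vals[::2] selects indices [0, 2, 4, 6] (0->14, 2->18, 4->6, 6->14), giving [14, 18, 6, 14].

[14, 18, 6, 14]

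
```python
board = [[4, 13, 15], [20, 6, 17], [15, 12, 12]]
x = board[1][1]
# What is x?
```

board[1] = [20, 6, 17]. Taking column 1 of that row yields 6.

6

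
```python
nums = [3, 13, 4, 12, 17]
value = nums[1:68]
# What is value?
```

nums has length 5. The slice nums[1:68] selects indices [1, 2, 3, 4] (1->13, 2->4, 3->12, 4->17), giving [13, 4, 12, 17].

[13, 4, 12, 17]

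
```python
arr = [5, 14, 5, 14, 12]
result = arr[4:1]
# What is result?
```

arr has length 5. The slice arr[4:1] resolves to an empty index range, so the result is [].

[]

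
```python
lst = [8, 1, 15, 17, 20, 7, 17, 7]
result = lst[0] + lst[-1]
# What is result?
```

lst has length 8. lst[0] = 8.
lst has length 8. Negative index -1 maps to positive index 8 + (-1) = 7. lst[7] = 7.
Sum: 8 + 7 = 15.

15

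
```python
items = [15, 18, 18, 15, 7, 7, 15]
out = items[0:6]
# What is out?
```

items has length 7. The slice items[0:6] selects indices [0, 1, 2, 3, 4, 5] (0->15, 1->18, 2->18, 3->15, 4->7, 5->7), giving [15, 18, 18, 15, 7, 7].

[15, 18, 18, 15, 7, 7]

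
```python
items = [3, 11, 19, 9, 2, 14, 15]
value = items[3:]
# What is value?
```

items has length 7. The slice items[3:] selects indices [3, 4, 5, 6] (3->9, 4->2, 5->14, 6->15), giving [9, 2, 14, 15].

[9, 2, 14, 15]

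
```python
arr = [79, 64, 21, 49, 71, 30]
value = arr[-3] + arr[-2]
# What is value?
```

arr has length 6. Negative index -3 maps to positive index 6 + (-3) = 3. arr[3] = 49.
arr has length 6. Negative index -2 maps to positive index 6 + (-2) = 4. arr[4] = 71.
Sum: 49 + 71 = 120.

120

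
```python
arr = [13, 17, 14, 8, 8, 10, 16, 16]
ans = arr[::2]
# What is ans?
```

arr has length 8. The slice arr[::2] selects indices [0, 2, 4, 6] (0->13, 2->14, 4->8, 6->16), giving [13, 14, 8, 16].

[13, 14, 8, 16]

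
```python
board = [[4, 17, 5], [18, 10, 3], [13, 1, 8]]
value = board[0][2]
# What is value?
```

board[0] = [4, 17, 5]. Taking column 2 of that row yields 5.

5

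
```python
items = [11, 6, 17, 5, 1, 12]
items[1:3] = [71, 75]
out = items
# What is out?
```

items starts as [11, 6, 17, 5, 1, 12] (length 6). The slice items[1:3] covers indices [1, 2] with values [6, 17]. Replacing that slice with [71, 75] (same length) produces [11, 71, 75, 5, 1, 12].

[11, 71, 75, 5, 1, 12]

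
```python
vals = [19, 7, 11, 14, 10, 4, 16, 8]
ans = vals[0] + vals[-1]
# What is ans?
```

vals has length 8. vals[0] = 19.
vals has length 8. Negative index -1 maps to positive index 8 + (-1) = 7. vals[7] = 8.
Sum: 19 + 8 = 27.

27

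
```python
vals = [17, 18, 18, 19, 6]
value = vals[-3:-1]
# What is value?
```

vals has length 5. The slice vals[-3:-1] selects indices [2, 3] (2->18, 3->19), giving [18, 19].

[18, 19]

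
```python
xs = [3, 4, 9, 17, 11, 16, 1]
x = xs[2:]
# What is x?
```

xs has length 7. The slice xs[2:] selects indices [2, 3, 4, 5, 6] (2->9, 3->17, 4->11, 5->16, 6->1), giving [9, 17, 11, 16, 1].

[9, 17, 11, 16, 1]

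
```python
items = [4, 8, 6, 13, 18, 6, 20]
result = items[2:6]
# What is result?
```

items has length 7. The slice items[2:6] selects indices [2, 3, 4, 5] (2->6, 3->13, 4->18, 5->6), giving [6, 13, 18, 6].

[6, 13, 18, 6]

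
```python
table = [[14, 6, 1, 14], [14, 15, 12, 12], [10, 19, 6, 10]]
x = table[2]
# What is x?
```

table has 3 rows. Row 2 is [10, 19, 6, 10].

[10, 19, 6, 10]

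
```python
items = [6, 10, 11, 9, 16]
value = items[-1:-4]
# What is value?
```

items has length 5. The slice items[-1:-4] resolves to an empty index range, so the result is [].

[]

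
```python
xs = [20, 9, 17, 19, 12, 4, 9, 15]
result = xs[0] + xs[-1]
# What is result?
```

xs has length 8. xs[0] = 20.
xs has length 8. Negative index -1 maps to positive index 8 + (-1) = 7. xs[7] = 15.
Sum: 20 + 15 = 35.

35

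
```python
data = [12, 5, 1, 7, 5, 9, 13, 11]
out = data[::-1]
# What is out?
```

data has length 8. The slice data[::-1] selects indices [7, 6, 5, 4, 3, 2, 1, 0] (7->11, 6->13, 5->9, 4->5, 3->7, 2->1, 1->5, 0->12), giving [11, 13, 9, 5, 7, 1, 5, 12].

[11, 13, 9, 5, 7, 1, 5, 12]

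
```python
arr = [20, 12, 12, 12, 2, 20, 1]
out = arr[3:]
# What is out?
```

arr has length 7. The slice arr[3:] selects indices [3, 4, 5, 6] (3->12, 4->2, 5->20, 6->1), giving [12, 2, 20, 1].

[12, 2, 20, 1]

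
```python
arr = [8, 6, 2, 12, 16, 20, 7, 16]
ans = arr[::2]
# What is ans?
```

arr has length 8. The slice arr[::2] selects indices [0, 2, 4, 6] (0->8, 2->2, 4->16, 6->7), giving [8, 2, 16, 7].

[8, 2, 16, 7]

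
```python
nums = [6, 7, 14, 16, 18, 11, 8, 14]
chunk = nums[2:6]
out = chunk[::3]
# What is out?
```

nums has length 8. The slice nums[2:6] selects indices [2, 3, 4, 5] (2->14, 3->16, 4->18, 5->11), giving [14, 16, 18, 11]. So chunk = [14, 16, 18, 11]. chunk has length 4. The slice chunk[::3] selects indices [0, 3] (0->14, 3->11), giving [14, 11].

[14, 11]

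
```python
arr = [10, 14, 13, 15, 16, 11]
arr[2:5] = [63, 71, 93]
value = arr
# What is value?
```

arr starts as [10, 14, 13, 15, 16, 11] (length 6). The slice arr[2:5] covers indices [2, 3, 4] with values [13, 15, 16]. Replacing that slice with [63, 71, 93] (same length) produces [10, 14, 63, 71, 93, 11].

[10, 14, 63, 71, 93, 11]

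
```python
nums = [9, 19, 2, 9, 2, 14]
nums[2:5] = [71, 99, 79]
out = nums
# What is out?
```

nums starts as [9, 19, 2, 9, 2, 14] (length 6). The slice nums[2:5] covers indices [2, 3, 4] with values [2, 9, 2]. Replacing that slice with [71, 99, 79] (same length) produces [9, 19, 71, 99, 79, 14].

[9, 19, 71, 99, 79, 14]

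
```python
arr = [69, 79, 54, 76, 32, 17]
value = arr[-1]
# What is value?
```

arr has length 6. Negative index -1 maps to positive index 6 + (-1) = 5. arr[5] = 17.

17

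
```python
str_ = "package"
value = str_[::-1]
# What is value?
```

str_ has length 7. The slice str_[::-1] selects indices [6, 5, 4, 3, 2, 1, 0] (6->'e', 5->'g', 4->'a', 3->'k', 2->'c', 1->'a', 0->'p'), giving 'egakcap'.

'egakcap'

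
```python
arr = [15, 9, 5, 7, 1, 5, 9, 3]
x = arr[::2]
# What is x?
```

arr has length 8. The slice arr[::2] selects indices [0, 2, 4, 6] (0->15, 2->5, 4->1, 6->9), giving [15, 5, 1, 9].

[15, 5, 1, 9]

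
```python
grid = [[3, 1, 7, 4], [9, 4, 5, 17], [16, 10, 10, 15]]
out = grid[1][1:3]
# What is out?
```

grid[1] = [9, 4, 5, 17]. grid[1] has length 4. The slice grid[1][1:3] selects indices [1, 2] (1->4, 2->5), giving [4, 5].

[4, 5]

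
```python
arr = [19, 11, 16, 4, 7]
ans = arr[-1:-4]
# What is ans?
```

arr has length 5. The slice arr[-1:-4] resolves to an empty index range, so the result is [].

[]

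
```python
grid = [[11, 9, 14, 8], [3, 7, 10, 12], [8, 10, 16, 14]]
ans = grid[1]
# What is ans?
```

grid has 3 rows. Row 1 is [3, 7, 10, 12].

[3, 7, 10, 12]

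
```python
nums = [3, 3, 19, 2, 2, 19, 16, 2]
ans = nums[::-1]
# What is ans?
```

nums has length 8. The slice nums[::-1] selects indices [7, 6, 5, 4, 3, 2, 1, 0] (7->2, 6->16, 5->19, 4->2, 3->2, 2->19, 1->3, 0->3), giving [2, 16, 19, 2, 2, 19, 3, 3].

[2, 16, 19, 2, 2, 19, 3, 3]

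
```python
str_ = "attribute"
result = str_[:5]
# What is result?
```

str_ has length 9. The slice str_[:5] selects indices [0, 1, 2, 3, 4] (0->'a', 1->'t', 2->'t', 3->'r', 4->'i'), giving 'attri'.

'attri'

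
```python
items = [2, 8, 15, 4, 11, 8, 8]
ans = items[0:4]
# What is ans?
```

items has length 7. The slice items[0:4] selects indices [0, 1, 2, 3] (0->2, 1->8, 2->15, 3->4), giving [2, 8, 15, 4].

[2, 8, 15, 4]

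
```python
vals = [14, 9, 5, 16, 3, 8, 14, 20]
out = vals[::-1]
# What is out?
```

vals has length 8. The slice vals[::-1] selects indices [7, 6, 5, 4, 3, 2, 1, 0] (7->20, 6->14, 5->8, 4->3, 3->16, 2->5, 1->9, 0->14), giving [20, 14, 8, 3, 16, 5, 9, 14].

[20, 14, 8, 3, 16, 5, 9, 14]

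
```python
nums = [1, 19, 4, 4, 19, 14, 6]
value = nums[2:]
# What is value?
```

nums has length 7. The slice nums[2:] selects indices [2, 3, 4, 5, 6] (2->4, 3->4, 4->19, 5->14, 6->6), giving [4, 4, 19, 14, 6].

[4, 4, 19, 14, 6]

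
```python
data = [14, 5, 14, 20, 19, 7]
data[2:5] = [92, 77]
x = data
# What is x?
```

data starts as [14, 5, 14, 20, 19, 7] (length 6). The slice data[2:5] covers indices [2, 3, 4] with values [14, 20, 19]. Replacing that slice with [92, 77] (different length) produces [14, 5, 92, 77, 7].

[14, 5, 92, 77, 7]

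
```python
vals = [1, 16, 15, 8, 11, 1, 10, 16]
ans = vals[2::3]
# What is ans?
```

vals has length 8. The slice vals[2::3] selects indices [2, 5] (2->15, 5->1), giving [15, 1].

[15, 1]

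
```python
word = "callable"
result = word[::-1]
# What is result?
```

word has length 8. The slice word[::-1] selects indices [7, 6, 5, 4, 3, 2, 1, 0] (7->'e', 6->'l', 5->'b', 4->'a', 3->'l', 2->'l', 1->'a', 0->'c'), giving 'elballac'.

'elballac'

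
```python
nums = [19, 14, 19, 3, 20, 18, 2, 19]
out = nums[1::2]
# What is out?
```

nums has length 8. The slice nums[1::2] selects indices [1, 3, 5, 7] (1->14, 3->3, 5->18, 7->19), giving [14, 3, 18, 19].

[14, 3, 18, 19]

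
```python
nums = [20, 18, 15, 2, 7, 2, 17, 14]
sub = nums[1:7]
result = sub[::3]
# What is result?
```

nums has length 8. The slice nums[1:7] selects indices [1, 2, 3, 4, 5, 6] (1->18, 2->15, 3->2, 4->7, 5->2, 6->17), giving [18, 15, 2, 7, 2, 17]. So sub = [18, 15, 2, 7, 2, 17]. sub has length 6. The slice sub[::3] selects indices [0, 3] (0->18, 3->7), giving [18, 7].

[18, 7]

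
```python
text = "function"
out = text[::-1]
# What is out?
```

text has length 8. The slice text[::-1] selects indices [7, 6, 5, 4, 3, 2, 1, 0] (7->'n', 6->'o', 5->'i', 4->'t', 3->'c', 2->'n', 1->'u', 0->'f'), giving 'noitcnuf'.

'noitcnuf'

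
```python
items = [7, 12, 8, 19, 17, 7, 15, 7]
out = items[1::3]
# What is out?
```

items has length 8. The slice items[1::3] selects indices [1, 4, 7] (1->12, 4->17, 7->7), giving [12, 17, 7].

[12, 17, 7]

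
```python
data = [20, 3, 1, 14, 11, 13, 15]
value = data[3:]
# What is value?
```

data has length 7. The slice data[3:] selects indices [3, 4, 5, 6] (3->14, 4->11, 5->13, 6->15), giving [14, 11, 13, 15].

[14, 11, 13, 15]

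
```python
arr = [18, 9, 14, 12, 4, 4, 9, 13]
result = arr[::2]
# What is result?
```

arr has length 8. The slice arr[::2] selects indices [0, 2, 4, 6] (0->18, 2->14, 4->4, 6->9), giving [18, 14, 4, 9].

[18, 14, 4, 9]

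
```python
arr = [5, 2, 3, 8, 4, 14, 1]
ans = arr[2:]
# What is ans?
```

arr has length 7. The slice arr[2:] selects indices [2, 3, 4, 5, 6] (2->3, 3->8, 4->4, 5->14, 6->1), giving [3, 8, 4, 14, 1].

[3, 8, 4, 14, 1]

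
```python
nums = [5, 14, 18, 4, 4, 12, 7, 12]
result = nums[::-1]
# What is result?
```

nums has length 8. The slice nums[::-1] selects indices [7, 6, 5, 4, 3, 2, 1, 0] (7->12, 6->7, 5->12, 4->4, 3->4, 2->18, 1->14, 0->5), giving [12, 7, 12, 4, 4, 18, 14, 5].

[12, 7, 12, 4, 4, 18, 14, 5]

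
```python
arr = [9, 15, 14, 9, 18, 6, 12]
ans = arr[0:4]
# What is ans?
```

arr has length 7. The slice arr[0:4] selects indices [0, 1, 2, 3] (0->9, 1->15, 2->14, 3->9), giving [9, 15, 14, 9].

[9, 15, 14, 9]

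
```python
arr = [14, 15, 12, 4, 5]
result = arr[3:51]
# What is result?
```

arr has length 5. The slice arr[3:51] selects indices [3, 4] (3->4, 4->5), giving [4, 5].

[4, 5]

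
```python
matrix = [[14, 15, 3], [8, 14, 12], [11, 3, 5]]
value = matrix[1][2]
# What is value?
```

matrix[1] = [8, 14, 12]. Taking column 2 of that row yields 12.

12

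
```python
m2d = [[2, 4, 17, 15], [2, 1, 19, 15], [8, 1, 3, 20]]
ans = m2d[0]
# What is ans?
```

m2d has 3 rows. Row 0 is [2, 4, 17, 15].

[2, 4, 17, 15]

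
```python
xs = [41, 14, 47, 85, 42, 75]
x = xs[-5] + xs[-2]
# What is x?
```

xs has length 6. Negative index -5 maps to positive index 6 + (-5) = 1. xs[1] = 14.
xs has length 6. Negative index -2 maps to positive index 6 + (-2) = 4. xs[4] = 42.
Sum: 14 + 42 = 56.

56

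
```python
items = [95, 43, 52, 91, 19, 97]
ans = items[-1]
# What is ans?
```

items has length 6. Negative index -1 maps to positive index 6 + (-1) = 5. items[5] = 97.

97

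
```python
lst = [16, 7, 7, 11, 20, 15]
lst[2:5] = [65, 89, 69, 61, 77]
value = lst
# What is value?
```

lst starts as [16, 7, 7, 11, 20, 15] (length 6). The slice lst[2:5] covers indices [2, 3, 4] with values [7, 11, 20]. Replacing that slice with [65, 89, 69, 61, 77] (different length) produces [16, 7, 65, 89, 69, 61, 77, 15].

[16, 7, 65, 89, 69, 61, 77, 15]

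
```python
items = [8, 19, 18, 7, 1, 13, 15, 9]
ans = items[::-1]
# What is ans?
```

items has length 8. The slice items[::-1] selects indices [7, 6, 5, 4, 3, 2, 1, 0] (7->9, 6->15, 5->13, 4->1, 3->7, 2->18, 1->19, 0->8), giving [9, 15, 13, 1, 7, 18, 19, 8].

[9, 15, 13, 1, 7, 18, 19, 8]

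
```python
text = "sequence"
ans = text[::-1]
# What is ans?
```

text has length 8. The slice text[::-1] selects indices [7, 6, 5, 4, 3, 2, 1, 0] (7->'e', 6->'c', 5->'n', 4->'e', 3->'u', 2->'q', 1->'e', 0->'s'), giving 'ecneuqes'.

'ecneuqes'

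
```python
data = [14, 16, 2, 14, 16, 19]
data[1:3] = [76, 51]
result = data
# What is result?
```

data starts as [14, 16, 2, 14, 16, 19] (length 6). The slice data[1:3] covers indices [1, 2] with values [16, 2]. Replacing that slice with [76, 51] (same length) produces [14, 76, 51, 14, 16, 19].

[14, 76, 51, 14, 16, 19]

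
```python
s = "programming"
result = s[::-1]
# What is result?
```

s has length 11. The slice s[::-1] selects indices [10, 9, 8, 7, 6, 5, 4, 3, 2, 1, 0] (10->'g', 9->'n', 8->'i', 7->'m', 6->'m', 5->'a', 4->'r', 3->'g', 2->'o', 1->'r', 0->'p'), giving 'gnimmargorp'.

'gnimmargorp'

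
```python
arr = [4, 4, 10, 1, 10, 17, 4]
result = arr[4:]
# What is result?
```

arr has length 7. The slice arr[4:] selects indices [4, 5, 6] (4->10, 5->17, 6->4), giving [10, 17, 4].

[10, 17, 4]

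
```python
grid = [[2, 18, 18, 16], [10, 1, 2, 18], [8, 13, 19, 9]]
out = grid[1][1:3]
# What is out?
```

grid[1] = [10, 1, 2, 18]. grid[1] has length 4. The slice grid[1][1:3] selects indices [1, 2] (1->1, 2->2), giving [1, 2].

[1, 2]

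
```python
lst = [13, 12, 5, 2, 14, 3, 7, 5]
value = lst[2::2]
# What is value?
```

lst has length 8. The slice lst[2::2] selects indices [2, 4, 6] (2->5, 4->14, 6->7), giving [5, 14, 7].

[5, 14, 7]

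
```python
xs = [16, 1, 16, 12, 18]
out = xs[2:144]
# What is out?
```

xs has length 5. The slice xs[2:144] selects indices [2, 3, 4] (2->16, 3->12, 4->18), giving [16, 12, 18].

[16, 12, 18]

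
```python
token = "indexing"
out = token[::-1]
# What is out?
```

token has length 8. The slice token[::-1] selects indices [7, 6, 5, 4, 3, 2, 1, 0] (7->'g', 6->'n', 5->'i', 4->'x', 3->'e', 2->'d', 1->'n', 0->'i'), giving 'gnixedni'.

'gnixedni'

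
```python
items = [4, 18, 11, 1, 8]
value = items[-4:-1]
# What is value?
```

items has length 5. The slice items[-4:-1] selects indices [1, 2, 3] (1->18, 2->11, 3->1), giving [18, 11, 1].

[18, 11, 1]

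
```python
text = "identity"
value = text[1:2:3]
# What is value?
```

text has length 8. The slice text[1:2:3] selects indices [1] (1->'d'), giving 'd'.

'd'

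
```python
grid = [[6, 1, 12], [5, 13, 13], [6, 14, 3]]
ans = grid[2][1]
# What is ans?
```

grid[2] = [6, 14, 3]. Taking column 1 of that row yields 14.

14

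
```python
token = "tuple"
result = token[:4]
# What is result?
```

token has length 5. The slice token[:4] selects indices [0, 1, 2, 3] (0->'t', 1->'u', 2->'p', 3->'l'), giving 'tupl'.

'tupl'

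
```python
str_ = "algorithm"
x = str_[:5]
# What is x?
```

str_ has length 9. The slice str_[:5] selects indices [0, 1, 2, 3, 4] (0->'a', 1->'l', 2->'g', 3->'o', 4->'r'), giving 'algor'.

'algor'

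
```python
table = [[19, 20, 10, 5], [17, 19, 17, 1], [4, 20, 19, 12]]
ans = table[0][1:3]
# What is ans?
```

table[0] = [19, 20, 10, 5]. table[0] has length 4. The slice table[0][1:3] selects indices [1, 2] (1->20, 2->10), giving [20, 10].

[20, 10]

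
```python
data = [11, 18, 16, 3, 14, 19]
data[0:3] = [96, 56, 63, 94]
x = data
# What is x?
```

data starts as [11, 18, 16, 3, 14, 19] (length 6). The slice data[0:3] covers indices [0, 1, 2] with values [11, 18, 16]. Replacing that slice with [96, 56, 63, 94] (different length) produces [96, 56, 63, 94, 3, 14, 19].

[96, 56, 63, 94, 3, 14, 19]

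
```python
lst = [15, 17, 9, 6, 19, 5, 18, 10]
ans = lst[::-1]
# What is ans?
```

lst has length 8. The slice lst[::-1] selects indices [7, 6, 5, 4, 3, 2, 1, 0] (7->10, 6->18, 5->5, 4->19, 3->6, 2->9, 1->17, 0->15), giving [10, 18, 5, 19, 6, 9, 17, 15].

[10, 18, 5, 19, 6, 9, 17, 15]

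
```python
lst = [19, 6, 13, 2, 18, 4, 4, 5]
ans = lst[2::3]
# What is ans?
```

lst has length 8. The slice lst[2::3] selects indices [2, 5] (2->13, 5->4), giving [13, 4].

[13, 4]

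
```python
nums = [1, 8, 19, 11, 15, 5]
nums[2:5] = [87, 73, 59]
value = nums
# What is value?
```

nums starts as [1, 8, 19, 11, 15, 5] (length 6). The slice nums[2:5] covers indices [2, 3, 4] with values [19, 11, 15]. Replacing that slice with [87, 73, 59] (same length) produces [1, 8, 87, 73, 59, 5].

[1, 8, 87, 73, 59, 5]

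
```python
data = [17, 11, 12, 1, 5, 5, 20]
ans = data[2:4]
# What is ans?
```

data has length 7. The slice data[2:4] selects indices [2, 3] (2->12, 3->1), giving [12, 1].

[12, 1]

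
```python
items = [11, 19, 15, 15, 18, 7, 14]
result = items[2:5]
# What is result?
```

items has length 7. The slice items[2:5] selects indices [2, 3, 4] (2->15, 3->15, 4->18), giving [15, 15, 18].

[15, 15, 18]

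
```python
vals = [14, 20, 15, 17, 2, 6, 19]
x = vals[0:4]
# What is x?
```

vals has length 7. The slice vals[0:4] selects indices [0, 1, 2, 3] (0->14, 1->20, 2->15, 3->17), giving [14, 20, 15, 17].

[14, 20, 15, 17]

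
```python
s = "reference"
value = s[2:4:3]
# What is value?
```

s has length 9. The slice s[2:4:3] selects indices [2] (2->'f'), giving 'f'.

'f'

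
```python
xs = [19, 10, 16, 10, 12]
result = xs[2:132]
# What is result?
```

xs has length 5. The slice xs[2:132] selects indices [2, 3, 4] (2->16, 3->10, 4->12), giving [16, 10, 12].

[16, 10, 12]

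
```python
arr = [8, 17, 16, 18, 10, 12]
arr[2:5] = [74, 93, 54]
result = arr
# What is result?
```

arr starts as [8, 17, 16, 18, 10, 12] (length 6). The slice arr[2:5] covers indices [2, 3, 4] with values [16, 18, 10]. Replacing that slice with [74, 93, 54] (same length) produces [8, 17, 74, 93, 54, 12].

[8, 17, 74, 93, 54, 12]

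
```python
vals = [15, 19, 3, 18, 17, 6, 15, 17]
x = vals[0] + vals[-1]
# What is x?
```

vals has length 8. vals[0] = 15.
vals has length 8. Negative index -1 maps to positive index 8 + (-1) = 7. vals[7] = 17.
Sum: 15 + 17 = 32.

32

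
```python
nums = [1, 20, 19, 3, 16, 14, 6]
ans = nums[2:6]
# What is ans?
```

nums has length 7. The slice nums[2:6] selects indices [2, 3, 4, 5] (2->19, 3->3, 4->16, 5->14), giving [19, 3, 16, 14].

[19, 3, 16, 14]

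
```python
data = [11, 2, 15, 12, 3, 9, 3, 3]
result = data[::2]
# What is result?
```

data has length 8. The slice data[::2] selects indices [0, 2, 4, 6] (0->11, 2->15, 4->3, 6->3), giving [11, 15, 3, 3].

[11, 15, 3, 3]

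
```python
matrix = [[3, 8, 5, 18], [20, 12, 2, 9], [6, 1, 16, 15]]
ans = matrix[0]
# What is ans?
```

matrix has 3 rows. Row 0 is [3, 8, 5, 18].

[3, 8, 5, 18]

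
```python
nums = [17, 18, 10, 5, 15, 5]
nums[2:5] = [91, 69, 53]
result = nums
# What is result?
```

nums starts as [17, 18, 10, 5, 15, 5] (length 6). The slice nums[2:5] covers indices [2, 3, 4] with values [10, 5, 15]. Replacing that slice with [91, 69, 53] (same length) produces [17, 18, 91, 69, 53, 5].

[17, 18, 91, 69, 53, 5]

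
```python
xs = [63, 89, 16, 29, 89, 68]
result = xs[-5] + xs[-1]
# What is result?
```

xs has length 6. Negative index -5 maps to positive index 6 + (-5) = 1. xs[1] = 89.
xs has length 6. Negative index -1 maps to positive index 6 + (-1) = 5. xs[5] = 68.
Sum: 89 + 68 = 157.

157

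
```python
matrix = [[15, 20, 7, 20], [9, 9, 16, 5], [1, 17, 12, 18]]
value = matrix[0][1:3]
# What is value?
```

matrix[0] = [15, 20, 7, 20]. matrix[0] has length 4. The slice matrix[0][1:3] selects indices [1, 2] (1->20, 2->7), giving [20, 7].

[20, 7]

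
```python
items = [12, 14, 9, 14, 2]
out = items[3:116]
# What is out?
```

items has length 5. The slice items[3:116] selects indices [3, 4] (3->14, 4->2), giving [14, 2].

[14, 2]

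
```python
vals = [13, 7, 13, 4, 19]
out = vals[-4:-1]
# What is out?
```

vals has length 5. The slice vals[-4:-1] selects indices [1, 2, 3] (1->7, 2->13, 3->4), giving [7, 13, 4].

[7, 13, 4]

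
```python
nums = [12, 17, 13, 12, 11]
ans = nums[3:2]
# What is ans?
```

nums has length 5. The slice nums[3:2] resolves to an empty index range, so the result is [].

[]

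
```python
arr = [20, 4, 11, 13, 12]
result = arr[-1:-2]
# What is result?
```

arr has length 5. The slice arr[-1:-2] resolves to an empty index range, so the result is [].

[]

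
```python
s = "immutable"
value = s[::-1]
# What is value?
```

s has length 9. The slice s[::-1] selects indices [8, 7, 6, 5, 4, 3, 2, 1, 0] (8->'e', 7->'l', 6->'b', 5->'a', 4->'t', 3->'u', 2->'m', 1->'m', 0->'i'), giving 'elbatummi'.

'elbatummi'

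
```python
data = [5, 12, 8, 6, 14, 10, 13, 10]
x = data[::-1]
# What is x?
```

data has length 8. The slice data[::-1] selects indices [7, 6, 5, 4, 3, 2, 1, 0] (7->10, 6->13, 5->10, 4->14, 3->6, 2->8, 1->12, 0->5), giving [10, 13, 10, 14, 6, 8, 12, 5].

[10, 13, 10, 14, 6, 8, 12, 5]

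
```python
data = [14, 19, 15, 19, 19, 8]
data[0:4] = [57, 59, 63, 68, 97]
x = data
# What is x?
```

data starts as [14, 19, 15, 19, 19, 8] (length 6). The slice data[0:4] covers indices [0, 1, 2, 3] with values [14, 19, 15, 19]. Replacing that slice with [57, 59, 63, 68, 97] (different length) produces [57, 59, 63, 68, 97, 19, 8].

[57, 59, 63, 68, 97, 19, 8]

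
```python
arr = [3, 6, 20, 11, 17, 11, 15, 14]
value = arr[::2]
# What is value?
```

arr has length 8. The slice arr[::2] selects indices [0, 2, 4, 6] (0->3, 2->20, 4->17, 6->15), giving [3, 20, 17, 15].

[3, 20, 17, 15]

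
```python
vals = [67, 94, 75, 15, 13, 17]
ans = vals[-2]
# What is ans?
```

vals has length 6. Negative index -2 maps to positive index 6 + (-2) = 4. vals[4] = 13.

13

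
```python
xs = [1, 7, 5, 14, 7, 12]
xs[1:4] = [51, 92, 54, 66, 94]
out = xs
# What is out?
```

xs starts as [1, 7, 5, 14, 7, 12] (length 6). The slice xs[1:4] covers indices [1, 2, 3] with values [7, 5, 14]. Replacing that slice with [51, 92, 54, 66, 94] (different length) produces [1, 51, 92, 54, 66, 94, 7, 12].

[1, 51, 92, 54, 66, 94, 7, 12]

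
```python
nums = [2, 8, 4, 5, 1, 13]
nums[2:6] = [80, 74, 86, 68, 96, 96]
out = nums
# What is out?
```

nums starts as [2, 8, 4, 5, 1, 13] (length 6). The slice nums[2:6] covers indices [2, 3, 4, 5] with values [4, 5, 1, 13]. Replacing that slice with [80, 74, 86, 68, 96, 96] (different length) produces [2, 8, 80, 74, 86, 68, 96, 96].

[2, 8, 80, 74, 86, 68, 96, 96]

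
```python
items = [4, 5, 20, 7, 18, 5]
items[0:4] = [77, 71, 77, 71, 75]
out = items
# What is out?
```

items starts as [4, 5, 20, 7, 18, 5] (length 6). The slice items[0:4] covers indices [0, 1, 2, 3] with values [4, 5, 20, 7]. Replacing that slice with [77, 71, 77, 71, 75] (different length) produces [77, 71, 77, 71, 75, 18, 5].

[77, 71, 77, 71, 75, 18, 5]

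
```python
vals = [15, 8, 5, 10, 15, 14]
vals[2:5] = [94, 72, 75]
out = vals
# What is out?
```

vals starts as [15, 8, 5, 10, 15, 14] (length 6). The slice vals[2:5] covers indices [2, 3, 4] with values [5, 10, 15]. Replacing that slice with [94, 72, 75] (same length) produces [15, 8, 94, 72, 75, 14].

[15, 8, 94, 72, 75, 14]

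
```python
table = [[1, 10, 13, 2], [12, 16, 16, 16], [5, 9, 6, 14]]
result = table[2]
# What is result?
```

table has 3 rows. Row 2 is [5, 9, 6, 14].

[5, 9, 6, 14]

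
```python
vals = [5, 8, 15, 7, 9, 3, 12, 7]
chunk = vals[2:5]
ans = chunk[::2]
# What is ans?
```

vals has length 8. The slice vals[2:5] selects indices [2, 3, 4] (2->15, 3->7, 4->9), giving [15, 7, 9]. So chunk = [15, 7, 9]. chunk has length 3. The slice chunk[::2] selects indices [0, 2] (0->15, 2->9), giving [15, 9].

[15, 9]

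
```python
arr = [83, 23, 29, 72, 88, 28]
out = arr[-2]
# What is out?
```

arr has length 6. Negative index -2 maps to positive index 6 + (-2) = 4. arr[4] = 88.

88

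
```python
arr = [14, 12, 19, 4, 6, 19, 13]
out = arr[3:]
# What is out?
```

arr has length 7. The slice arr[3:] selects indices [3, 4, 5, 6] (3->4, 4->6, 5->19, 6->13), giving [4, 6, 19, 13].

[4, 6, 19, 13]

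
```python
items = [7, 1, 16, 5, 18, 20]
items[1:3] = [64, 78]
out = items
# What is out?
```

items starts as [7, 1, 16, 5, 18, 20] (length 6). The slice items[1:3] covers indices [1, 2] with values [1, 16]. Replacing that slice with [64, 78] (same length) produces [7, 64, 78, 5, 18, 20].

[7, 64, 78, 5, 18, 20]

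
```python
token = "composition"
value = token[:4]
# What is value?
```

token has length 11. The slice token[:4] selects indices [0, 1, 2, 3] (0->'c', 1->'o', 2->'m', 3->'p'), giving 'comp'.

'comp'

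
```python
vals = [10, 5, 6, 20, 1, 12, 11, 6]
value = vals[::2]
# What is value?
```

vals has length 8. The slice vals[::2] selects indices [0, 2, 4, 6] (0->10, 2->6, 4->1, 6->11), giving [10, 6, 1, 11].

[10, 6, 1, 11]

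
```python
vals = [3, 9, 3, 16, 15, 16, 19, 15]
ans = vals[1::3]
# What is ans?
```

vals has length 8. The slice vals[1::3] selects indices [1, 4, 7] (1->9, 4->15, 7->15), giving [9, 15, 15].

[9, 15, 15]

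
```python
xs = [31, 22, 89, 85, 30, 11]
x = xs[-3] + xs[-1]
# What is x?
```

xs has length 6. Negative index -3 maps to positive index 6 + (-3) = 3. xs[3] = 85.
xs has length 6. Negative index -1 maps to positive index 6 + (-1) = 5. xs[5] = 11.
Sum: 85 + 11 = 96.

96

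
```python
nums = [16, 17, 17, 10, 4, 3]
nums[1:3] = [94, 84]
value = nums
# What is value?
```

nums starts as [16, 17, 17, 10, 4, 3] (length 6). The slice nums[1:3] covers indices [1, 2] with values [17, 17]. Replacing that slice with [94, 84] (same length) produces [16, 94, 84, 10, 4, 3].

[16, 94, 84, 10, 4, 3]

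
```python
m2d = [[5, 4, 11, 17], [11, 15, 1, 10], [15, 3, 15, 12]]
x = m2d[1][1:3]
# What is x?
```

m2d[1] = [11, 15, 1, 10]. m2d[1] has length 4. The slice m2d[1][1:3] selects indices [1, 2] (1->15, 2->1), giving [15, 1].

[15, 1]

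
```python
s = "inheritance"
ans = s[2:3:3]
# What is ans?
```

s has length 11. The slice s[2:3:3] selects indices [2] (2->'h'), giving 'h'.

'h'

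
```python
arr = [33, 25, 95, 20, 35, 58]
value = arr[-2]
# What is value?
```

arr has length 6. Negative index -2 maps to positive index 6 + (-2) = 4. arr[4] = 35.

35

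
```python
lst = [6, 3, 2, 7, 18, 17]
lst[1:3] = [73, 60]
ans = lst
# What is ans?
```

lst starts as [6, 3, 2, 7, 18, 17] (length 6). The slice lst[1:3] covers indices [1, 2] with values [3, 2]. Replacing that slice with [73, 60] (same length) produces [6, 73, 60, 7, 18, 17].

[6, 73, 60, 7, 18, 17]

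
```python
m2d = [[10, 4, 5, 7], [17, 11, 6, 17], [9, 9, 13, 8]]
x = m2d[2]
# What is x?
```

m2d has 3 rows. Row 2 is [9, 9, 13, 8].

[9, 9, 13, 8]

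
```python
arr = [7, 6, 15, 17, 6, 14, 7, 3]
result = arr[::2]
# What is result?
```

arr has length 8. The slice arr[::2] selects indices [0, 2, 4, 6] (0->7, 2->15, 4->6, 6->7), giving [7, 15, 6, 7].

[7, 15, 6, 7]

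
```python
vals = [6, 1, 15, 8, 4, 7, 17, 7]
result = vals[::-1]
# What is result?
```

vals has length 8. The slice vals[::-1] selects indices [7, 6, 5, 4, 3, 2, 1, 0] (7->7, 6->17, 5->7, 4->4, 3->8, 2->15, 1->1, 0->6), giving [7, 17, 7, 4, 8, 15, 1, 6].

[7, 17, 7, 4, 8, 15, 1, 6]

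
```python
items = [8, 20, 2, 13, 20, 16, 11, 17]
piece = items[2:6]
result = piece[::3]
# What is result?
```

items has length 8. The slice items[2:6] selects indices [2, 3, 4, 5] (2->2, 3->13, 4->20, 5->16), giving [2, 13, 20, 16]. So piece = [2, 13, 20, 16]. piece has length 4. The slice piece[::3] selects indices [0, 3] (0->2, 3->16), giving [2, 16].

[2, 16]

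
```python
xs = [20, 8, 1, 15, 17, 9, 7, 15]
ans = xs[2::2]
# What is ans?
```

xs has length 8. The slice xs[2::2] selects indices [2, 4, 6] (2->1, 4->17, 6->7), giving [1, 17, 7].

[1, 17, 7]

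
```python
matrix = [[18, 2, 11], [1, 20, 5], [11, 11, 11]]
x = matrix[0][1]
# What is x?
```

matrix[0] = [18, 2, 11]. Taking column 1 of that row yields 2.

2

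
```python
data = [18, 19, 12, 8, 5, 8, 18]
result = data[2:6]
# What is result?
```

data has length 7. The slice data[2:6] selects indices [2, 3, 4, 5] (2->12, 3->8, 4->5, 5->8), giving [12, 8, 5, 8].

[12, 8, 5, 8]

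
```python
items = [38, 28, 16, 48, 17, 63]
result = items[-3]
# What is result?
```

items has length 6. Negative index -3 maps to positive index 6 + (-3) = 3. items[3] = 48.

48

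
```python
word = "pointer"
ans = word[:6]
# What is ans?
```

word has length 7. The slice word[:6] selects indices [0, 1, 2, 3, 4, 5] (0->'p', 1->'o', 2->'i', 3->'n', 4->'t', 5->'e'), giving 'pointe'.

'pointe'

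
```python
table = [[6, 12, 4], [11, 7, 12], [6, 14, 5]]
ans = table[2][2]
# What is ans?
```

table[2] = [6, 14, 5]. Taking column 2 of that row yields 5.

5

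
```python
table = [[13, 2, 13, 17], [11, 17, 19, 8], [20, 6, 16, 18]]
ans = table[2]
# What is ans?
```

table has 3 rows. Row 2 is [20, 6, 16, 18].

[20, 6, 16, 18]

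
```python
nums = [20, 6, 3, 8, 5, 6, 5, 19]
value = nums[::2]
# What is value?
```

nums has length 8. The slice nums[::2] selects indices [0, 2, 4, 6] (0->20, 2->3, 4->5, 6->5), giving [20, 3, 5, 5].

[20, 3, 5, 5]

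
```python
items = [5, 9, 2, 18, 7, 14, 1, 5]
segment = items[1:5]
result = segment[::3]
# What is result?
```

items has length 8. The slice items[1:5] selects indices [1, 2, 3, 4] (1->9, 2->2, 3->18, 4->7), giving [9, 2, 18, 7]. So segment = [9, 2, 18, 7]. segment has length 4. The slice segment[::3] selects indices [0, 3] (0->9, 3->7), giving [9, 7].

[9, 7]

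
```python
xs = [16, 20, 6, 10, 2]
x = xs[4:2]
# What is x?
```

xs has length 5. The slice xs[4:2] resolves to an empty index range, so the result is [].

[]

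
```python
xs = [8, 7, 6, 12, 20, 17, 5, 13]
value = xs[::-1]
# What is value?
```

xs has length 8. The slice xs[::-1] selects indices [7, 6, 5, 4, 3, 2, 1, 0] (7->13, 6->5, 5->17, 4->20, 3->12, 2->6, 1->7, 0->8), giving [13, 5, 17, 20, 12, 6, 7, 8].

[13, 5, 17, 20, 12, 6, 7, 8]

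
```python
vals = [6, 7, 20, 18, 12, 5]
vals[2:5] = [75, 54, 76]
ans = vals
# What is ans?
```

vals starts as [6, 7, 20, 18, 12, 5] (length 6). The slice vals[2:5] covers indices [2, 3, 4] with values [20, 18, 12]. Replacing that slice with [75, 54, 76] (same length) produces [6, 7, 75, 54, 76, 5].

[6, 7, 75, 54, 76, 5]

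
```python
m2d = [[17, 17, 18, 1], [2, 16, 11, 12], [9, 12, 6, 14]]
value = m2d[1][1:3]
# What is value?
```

m2d[1] = [2, 16, 11, 12]. m2d[1] has length 4. The slice m2d[1][1:3] selects indices [1, 2] (1->16, 2->11), giving [16, 11].

[16, 11]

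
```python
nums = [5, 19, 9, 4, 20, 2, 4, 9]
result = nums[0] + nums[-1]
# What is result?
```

nums has length 8. nums[0] = 5.
nums has length 8. Negative index -1 maps to positive index 8 + (-1) = 7. nums[7] = 9.
Sum: 5 + 9 = 14.

14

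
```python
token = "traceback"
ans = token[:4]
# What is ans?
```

token has length 9. The slice token[:4] selects indices [0, 1, 2, 3] (0->'t', 1->'r', 2->'a', 3->'c'), giving 'trac'.

'trac'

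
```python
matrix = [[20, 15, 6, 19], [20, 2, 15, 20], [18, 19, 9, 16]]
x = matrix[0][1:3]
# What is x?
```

matrix[0] = [20, 15, 6, 19]. matrix[0] has length 4. The slice matrix[0][1:3] selects indices [1, 2] (1->15, 2->6), giving [15, 6].

[15, 6]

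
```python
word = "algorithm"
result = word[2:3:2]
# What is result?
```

word has length 9. The slice word[2:3:2] selects indices [2] (2->'g'), giving 'g'.

'g'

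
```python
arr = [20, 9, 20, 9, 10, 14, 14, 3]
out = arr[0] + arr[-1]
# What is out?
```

arr has length 8. arr[0] = 20.
arr has length 8. Negative index -1 maps to positive index 8 + (-1) = 7. arr[7] = 3.
Sum: 20 + 3 = 23.

23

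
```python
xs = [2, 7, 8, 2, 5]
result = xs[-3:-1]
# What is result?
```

xs has length 5. The slice xs[-3:-1] selects indices [2, 3] (2->8, 3->2), giving [8, 2].

[8, 2]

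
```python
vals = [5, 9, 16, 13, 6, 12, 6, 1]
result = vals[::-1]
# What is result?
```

vals has length 8. The slice vals[::-1] selects indices [7, 6, 5, 4, 3, 2, 1, 0] (7->1, 6->6, 5->12, 4->6, 3->13, 2->16, 1->9, 0->5), giving [1, 6, 12, 6, 13, 16, 9, 5].

[1, 6, 12, 6, 13, 16, 9, 5]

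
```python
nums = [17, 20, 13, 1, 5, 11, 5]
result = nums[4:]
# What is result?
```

nums has length 7. The slice nums[4:] selects indices [4, 5, 6] (4->5, 5->11, 6->5), giving [5, 11, 5].

[5, 11, 5]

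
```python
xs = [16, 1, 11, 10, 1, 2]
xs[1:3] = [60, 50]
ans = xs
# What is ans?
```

xs starts as [16, 1, 11, 10, 1, 2] (length 6). The slice xs[1:3] covers indices [1, 2] with values [1, 11]. Replacing that slice with [60, 50] (same length) produces [16, 60, 50, 10, 1, 2].

[16, 60, 50, 10, 1, 2]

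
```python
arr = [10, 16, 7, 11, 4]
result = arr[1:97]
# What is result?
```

arr has length 5. The slice arr[1:97] selects indices [1, 2, 3, 4] (1->16, 2->7, 3->11, 4->4), giving [16, 7, 11, 4].

[16, 7, 11, 4]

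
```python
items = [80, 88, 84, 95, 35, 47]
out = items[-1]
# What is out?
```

items has length 6. Negative index -1 maps to positive index 6 + (-1) = 5. items[5] = 47.

47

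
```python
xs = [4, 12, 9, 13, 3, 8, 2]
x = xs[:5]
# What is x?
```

xs has length 7. The slice xs[:5] selects indices [0, 1, 2, 3, 4] (0->4, 1->12, 2->9, 3->13, 4->3), giving [4, 12, 9, 13, 3].

[4, 12, 9, 13, 3]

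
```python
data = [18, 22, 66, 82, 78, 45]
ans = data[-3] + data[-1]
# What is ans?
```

data has length 6. Negative index -3 maps to positive index 6 + (-3) = 3. data[3] = 82.
data has length 6. Negative index -1 maps to positive index 6 + (-1) = 5. data[5] = 45.
Sum: 82 + 45 = 127.

127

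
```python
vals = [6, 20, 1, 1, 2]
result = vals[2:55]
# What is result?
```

vals has length 5. The slice vals[2:55] selects indices [2, 3, 4] (2->1, 3->1, 4->2), giving [1, 1, 2].

[1, 1, 2]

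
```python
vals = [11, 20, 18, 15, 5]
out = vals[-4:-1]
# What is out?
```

vals has length 5. The slice vals[-4:-1] selects indices [1, 2, 3] (1->20, 2->18, 3->15), giving [20, 18, 15].

[20, 18, 15]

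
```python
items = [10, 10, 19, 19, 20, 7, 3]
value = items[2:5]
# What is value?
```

items has length 7. The slice items[2:5] selects indices [2, 3, 4] (2->19, 3->19, 4->20), giving [19, 19, 20].

[19, 19, 20]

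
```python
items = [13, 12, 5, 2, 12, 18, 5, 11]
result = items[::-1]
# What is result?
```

items has length 8. The slice items[::-1] selects indices [7, 6, 5, 4, 3, 2, 1, 0] (7->11, 6->5, 5->18, 4->12, 3->2, 2->5, 1->12, 0->13), giving [11, 5, 18, 12, 2, 5, 12, 13].

[11, 5, 18, 12, 2, 5, 12, 13]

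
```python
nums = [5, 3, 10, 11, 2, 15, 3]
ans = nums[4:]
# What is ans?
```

nums has length 7. The slice nums[4:] selects indices [4, 5, 6] (4->2, 5->15, 6->3), giving [2, 15, 3].

[2, 15, 3]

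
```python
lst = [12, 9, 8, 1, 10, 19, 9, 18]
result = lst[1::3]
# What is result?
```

lst has length 8. The slice lst[1::3] selects indices [1, 4, 7] (1->9, 4->10, 7->18), giving [9, 10, 18].

[9, 10, 18]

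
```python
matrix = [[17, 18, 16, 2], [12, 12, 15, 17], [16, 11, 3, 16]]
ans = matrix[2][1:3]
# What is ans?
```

matrix[2] = [16, 11, 3, 16]. matrix[2] has length 4. The slice matrix[2][1:3] selects indices [1, 2] (1->11, 2->3), giving [11, 3].

[11, 3]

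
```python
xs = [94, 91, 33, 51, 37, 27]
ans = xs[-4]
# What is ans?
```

xs has length 6. Negative index -4 maps to positive index 6 + (-4) = 2. xs[2] = 33.

33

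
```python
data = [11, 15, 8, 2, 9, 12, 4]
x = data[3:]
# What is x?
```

data has length 7. The slice data[3:] selects indices [3, 4, 5, 6] (3->2, 4->9, 5->12, 6->4), giving [2, 9, 12, 4].

[2, 9, 12, 4]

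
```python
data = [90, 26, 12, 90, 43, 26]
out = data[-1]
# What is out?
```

data has length 6. Negative index -1 maps to positive index 6 + (-1) = 5. data[5] = 26.

26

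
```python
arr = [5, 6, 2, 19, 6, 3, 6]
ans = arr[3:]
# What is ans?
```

arr has length 7. The slice arr[3:] selects indices [3, 4, 5, 6] (3->19, 4->6, 5->3, 6->6), giving [19, 6, 3, 6].

[19, 6, 3, 6]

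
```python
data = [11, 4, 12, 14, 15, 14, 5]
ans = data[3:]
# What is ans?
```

data has length 7. The slice data[3:] selects indices [3, 4, 5, 6] (3->14, 4->15, 5->14, 6->5), giving [14, 15, 14, 5].

[14, 15, 14, 5]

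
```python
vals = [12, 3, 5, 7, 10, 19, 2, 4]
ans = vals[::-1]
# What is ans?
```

vals has length 8. The slice vals[::-1] selects indices [7, 6, 5, 4, 3, 2, 1, 0] (7->4, 6->2, 5->19, 4->10, 3->7, 2->5, 1->3, 0->12), giving [4, 2, 19, 10, 7, 5, 3, 12].

[4, 2, 19, 10, 7, 5, 3, 12]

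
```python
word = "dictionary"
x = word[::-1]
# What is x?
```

word has length 10. The slice word[::-1] selects indices [9, 8, 7, 6, 5, 4, 3, 2, 1, 0] (9->'y', 8->'r', 7->'a', 6->'n', 5->'o', 4->'i', 3->'t', 2->'c', 1->'i', 0->'d'), giving 'yranoitcid'.

'yranoitcid'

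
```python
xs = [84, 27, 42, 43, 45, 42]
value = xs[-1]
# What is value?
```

xs has length 6. Negative index -1 maps to positive index 6 + (-1) = 5. xs[5] = 42.

42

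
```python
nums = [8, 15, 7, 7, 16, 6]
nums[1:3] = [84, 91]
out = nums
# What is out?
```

nums starts as [8, 15, 7, 7, 16, 6] (length 6). The slice nums[1:3] covers indices [1, 2] with values [15, 7]. Replacing that slice with [84, 91] (same length) produces [8, 84, 91, 7, 16, 6].

[8, 84, 91, 7, 16, 6]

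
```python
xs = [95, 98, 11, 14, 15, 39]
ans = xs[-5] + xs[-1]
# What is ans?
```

xs has length 6. Negative index -5 maps to positive index 6 + (-5) = 1. xs[1] = 98.
xs has length 6. Negative index -1 maps to positive index 6 + (-1) = 5. xs[5] = 39.
Sum: 98 + 39 = 137.

137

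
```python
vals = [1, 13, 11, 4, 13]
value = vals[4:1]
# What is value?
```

vals has length 5. The slice vals[4:1] resolves to an empty index range, so the result is [].

[]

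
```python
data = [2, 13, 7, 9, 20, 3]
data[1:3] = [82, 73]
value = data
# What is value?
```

data starts as [2, 13, 7, 9, 20, 3] (length 6). The slice data[1:3] covers indices [1, 2] with values [13, 7]. Replacing that slice with [82, 73] (same length) produces [2, 82, 73, 9, 20, 3].

[2, 82, 73, 9, 20, 3]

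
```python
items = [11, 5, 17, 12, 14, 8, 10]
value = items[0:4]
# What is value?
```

items has length 7. The slice items[0:4] selects indices [0, 1, 2, 3] (0->11, 1->5, 2->17, 3->12), giving [11, 5, 17, 12].

[11, 5, 17, 12]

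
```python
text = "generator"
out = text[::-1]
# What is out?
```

text has length 9. The slice text[::-1] selects indices [8, 7, 6, 5, 4, 3, 2, 1, 0] (8->'r', 7->'o', 6->'t', 5->'a', 4->'r', 3->'e', 2->'n', 1->'e', 0->'g'), giving 'rotareneg'.

'rotareneg'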